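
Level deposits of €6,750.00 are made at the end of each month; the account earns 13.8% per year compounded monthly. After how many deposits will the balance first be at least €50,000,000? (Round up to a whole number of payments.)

Periodic rate r = 0.138/12 per month; n is counted in months.
Ordinary annuity FV: 50,000,000 = 6,750 × [((1+r)^n − 1)/r].
(1+r)^n = 1 + 50,000,000 × r / 6,750, so n = ln(1 + 50,000,000·r/6,750) / ln(1+r) = 389.75.
Round up to a whole number of payments: n = 390.

390 payments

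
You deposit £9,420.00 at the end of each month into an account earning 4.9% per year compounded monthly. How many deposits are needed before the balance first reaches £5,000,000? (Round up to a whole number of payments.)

283 payments

Periodic rate r = 0.049/12 per month; n is counted in months.
Ordinary annuity FV: 5,000,000 = 9,420 × [((1+r)^n − 1)/r].
(1+r)^n = 1 + 5,000,000 × r / 9,420, so n = ln(1 + 5,000,000·r/9,420) / ln(1+r) = 282.92.
Round up to a whole number of payments: n = 283.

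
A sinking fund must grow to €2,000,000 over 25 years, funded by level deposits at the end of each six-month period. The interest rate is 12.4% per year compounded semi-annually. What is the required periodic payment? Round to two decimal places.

Level ordinary annuity; solve FV = PMT × [((1+r)^n − 1)/r] for PMT.
Periodic rate r = 0.124/2 per half-year; n is counted in half-years.
With n = 50: PMT = 2,000,000 / ([((1+r)^n − 1)/r]) = €6,444.67

€6,444.67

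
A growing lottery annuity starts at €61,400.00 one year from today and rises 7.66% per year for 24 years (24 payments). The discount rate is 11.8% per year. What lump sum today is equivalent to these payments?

€883,480.56

Periodic rate r = 0.118 per year.
Growing ordinary annuity: PV = PMT₁ × [1 − ((1+g)/(1+r))^n] / (r − g) = 61,400 × [1 − ((1+0.0766)/(1+r))^24] / (r − 0.0766) = €883,480.56.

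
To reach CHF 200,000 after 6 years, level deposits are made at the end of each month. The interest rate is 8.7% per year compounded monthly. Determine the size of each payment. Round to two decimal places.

Level ordinary annuity; solve FV = PMT × [((1+r)^n − 1)/r] for PMT.
Periodic rate r = 0.087/12 per month; n is counted in months.
With n = 72: PMT = 200,000 / ([((1+r)^n − 1)/r]) = CHF 2,125.40

CHF 2,125.40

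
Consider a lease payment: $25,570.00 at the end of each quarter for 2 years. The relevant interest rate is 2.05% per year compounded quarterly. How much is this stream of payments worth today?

This is an ordinary annuity: 8 payments of $25,570.00 at the end of each quarter.
Periodic rate r = 0.0205/4 per quarter; n is counted in quarters.
PV = PMT × [(1 − (1+r)^−n)/r] = 25,570 × [1 − (1+r)^−8] / r = $199,921.81

$199,921.81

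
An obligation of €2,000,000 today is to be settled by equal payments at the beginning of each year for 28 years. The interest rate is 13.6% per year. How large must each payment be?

€246,370.81

Level annuity due; solve PV = PMT × [(1 − (1+r)^−n)/r] × (1+r) for PMT.
Periodic rate r = 0.136 per year.
With n = 28: PMT = 2,000,000 / ([(1 − (1+r)^−n)/r] × (1+r)) = €246,370.81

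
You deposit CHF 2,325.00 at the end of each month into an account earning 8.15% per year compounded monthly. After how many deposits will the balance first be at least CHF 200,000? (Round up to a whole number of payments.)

68 payments

Periodic rate r = 0.0815/12 per month; n is counted in months.
Ordinary annuity FV: 200,000 = 2,325 × [((1+r)^n − 1)/r].
(1+r)^n = 1 + 200,000 × r / 2,325, so n = ln(1 + 200,000·r/2,325) / ln(1+r) = 67.97.
Round up to a whole number of payments: n = 68.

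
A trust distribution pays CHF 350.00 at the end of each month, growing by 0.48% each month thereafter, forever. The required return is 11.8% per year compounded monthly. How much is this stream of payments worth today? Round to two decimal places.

Periodic rate r = 0.118/12 per month.
Growing perpetuity (Gordon): PV = PMT₁ / (r − g) = 350 / (r − 0.0048) = CHF 69,536.42.

CHF 69,536.42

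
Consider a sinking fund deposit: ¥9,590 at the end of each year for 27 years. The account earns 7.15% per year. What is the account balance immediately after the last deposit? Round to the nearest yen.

¥731,442

This is an ordinary annuity: 27 deposits of ¥9,590 at the end of each year.
Periodic rate r = 0.0715 per year.
FV = PMT × [((1+r)^n − 1)/r] = 9,590 × [(1+r)^27 − 1] / r = ¥731,442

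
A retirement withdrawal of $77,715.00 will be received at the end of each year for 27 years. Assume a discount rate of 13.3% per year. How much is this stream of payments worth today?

This is an ordinary annuity: 27 payments of $77,715.00 at the end of each year.
Periodic rate r = 0.133 per year.
PV = PMT × [(1 − (1+r)^−n)/r] = 77,715 × [1 − (1+r)^−27] / r = $564,258.01

$564,258.01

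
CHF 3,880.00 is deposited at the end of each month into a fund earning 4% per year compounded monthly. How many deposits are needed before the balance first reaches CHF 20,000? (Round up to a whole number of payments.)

Periodic rate r = 0.04/12 per month; n is counted in months.
Ordinary annuity FV: 20,000 = 3,880 × [((1+r)^n − 1)/r].
(1+r)^n = 1 + 20,000 × r / 3,880, so n = ln(1 + 20,000·r/3,880) / ln(1+r) = 5.12.
Round up to a whole number of payments: n = 6.

6 payments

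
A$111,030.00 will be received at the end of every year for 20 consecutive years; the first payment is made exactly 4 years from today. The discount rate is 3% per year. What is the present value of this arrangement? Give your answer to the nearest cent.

Ordinary annuity of 20 payments, first payment at period 4.
Periodic rate r = 0.03 per year.
The ordinary-annuity PV formula values the stream one period before the first payment (period 3); discount that back 3 periods:
PV₀ = 111,030 × [1 − (1+r)^−20] / r × (1+r)^−3 = A$1,511,673.12

A$1,511,673.12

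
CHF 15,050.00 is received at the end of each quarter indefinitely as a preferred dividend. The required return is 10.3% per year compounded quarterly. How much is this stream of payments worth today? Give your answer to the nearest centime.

CHF 584,466.02

Periodic rate r = 0.103/4 per quarter.
Level perpetuity: PV = PMT / r = 15,050 / (0.103/4) = CHF 584,466.02.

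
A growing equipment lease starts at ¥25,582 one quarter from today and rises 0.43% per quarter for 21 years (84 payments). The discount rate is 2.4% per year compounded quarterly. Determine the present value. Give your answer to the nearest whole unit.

¥1,992,959

Periodic rate r = 0.024/4 per quarter; n is counted in quarters.
Growing ordinary annuity: PV = PMT₁ × [1 − ((1+g)/(1+r))^n] / (r − g) = 25,582 × [1 − ((1+0.0043)/(1+r))^84] / (r − 0.0043) = ¥1,992,959.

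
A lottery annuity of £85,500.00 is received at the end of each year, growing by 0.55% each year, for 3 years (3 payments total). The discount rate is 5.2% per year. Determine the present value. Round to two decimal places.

£233,202.81

Periodic rate r = 0.052 per year.
Growing ordinary annuity: PV = PMT₁ × [1 − ((1+g)/(1+r))^n] / (r − g) = 85,500 × [1 − ((1+0.0055)/(1+r))^3] / (r − 0.0055) = £233,202.81.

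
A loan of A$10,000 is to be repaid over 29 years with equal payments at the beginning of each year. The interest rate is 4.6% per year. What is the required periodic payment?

Level annuity due; solve PV = PMT × [(1 − (1+r)^−n)/r] × (1+r) for PMT.
Periodic rate r = 0.046 per year.
With n = 29: PMT = 10,000 / ([(1 − (1+r)^−n)/r] × (1+r)) = A$603.57

A$603.57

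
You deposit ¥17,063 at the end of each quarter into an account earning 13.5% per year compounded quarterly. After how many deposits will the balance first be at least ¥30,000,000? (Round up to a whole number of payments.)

124 payments

Periodic rate r = 0.135/4 per quarter; n is counted in quarters.
Ordinary annuity FV: 30,000,000 = 17,063 × [((1+r)^n − 1)/r].
(1+r)^n = 1 + 30,000,000 × r / 17,063, so n = ln(1 + 30,000,000·r/17,063) / ln(1+r) = 123.52.
Round up to a whole number of payments: n = 124.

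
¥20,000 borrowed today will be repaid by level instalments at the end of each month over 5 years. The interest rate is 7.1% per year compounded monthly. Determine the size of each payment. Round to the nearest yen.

Level ordinary annuity; solve PV = PMT × [(1 − (1+r)^−n)/r] for PMT.
Periodic rate r = 0.071/12 per month; n is counted in months.
With n = 60: PMT = 20,000 / ([(1 − (1+r)^−n)/r]) = ¥397

¥397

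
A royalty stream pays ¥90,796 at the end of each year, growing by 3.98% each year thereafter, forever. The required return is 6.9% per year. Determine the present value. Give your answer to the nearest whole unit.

¥3,109,452

Periodic rate r = 0.069 per year.
Growing perpetuity (Gordon): PV = PMT₁ / (r − g) = 90,796 / (r − 0.0398) = ¥3,109,452.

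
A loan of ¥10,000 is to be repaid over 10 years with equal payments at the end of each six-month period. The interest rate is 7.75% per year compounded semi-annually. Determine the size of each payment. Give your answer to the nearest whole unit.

¥728

Level ordinary annuity; solve PV = PMT × [(1 − (1+r)^−n)/r] for PMT.
Periodic rate r = 0.0775/2 per half-year; n is counted in half-years.
With n = 20: PMT = 10,000 / ([(1 − (1+r)^−n)/r]) = ¥728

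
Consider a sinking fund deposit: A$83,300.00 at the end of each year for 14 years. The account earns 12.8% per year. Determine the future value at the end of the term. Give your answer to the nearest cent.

This is an ordinary annuity: 14 deposits of A$83,300.00 at the end of each year.
Periodic rate r = 0.128 per year.
FV = PMT × [((1+r)^n − 1)/r] = 83,300 × [(1+r)^14 − 1] / r = A$2,862,900.53

A$2,862,900.53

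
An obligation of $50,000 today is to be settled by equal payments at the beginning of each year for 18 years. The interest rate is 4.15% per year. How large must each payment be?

Level annuity due; solve PV = PMT × [(1 − (1+r)^−n)/r] × (1+r) for PMT.
Periodic rate r = 0.0415 per year.
With n = 18: PMT = 50,000 / ([(1 − (1+r)^−n)/r] × (1+r)) = $3,838.67

$3,838.67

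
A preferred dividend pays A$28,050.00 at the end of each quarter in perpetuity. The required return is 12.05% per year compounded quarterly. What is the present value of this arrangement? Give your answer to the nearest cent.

Periodic rate r = 0.1205/4 per quarter.
Level perpetuity: PV = PMT / r = 28,050 / (0.1205/4) = A$931,120.33.

A$931,120.33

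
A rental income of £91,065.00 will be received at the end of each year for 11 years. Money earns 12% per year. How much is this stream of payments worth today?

£540,716.57

This is an ordinary annuity: 11 payments of £91,065.00 at the end of each year.
Periodic rate r = 0.12 per year.
PV = PMT × [(1 − (1+r)^−n)/r] = 91,065 × [1 − (1+r)^−11] / r = £540,716.57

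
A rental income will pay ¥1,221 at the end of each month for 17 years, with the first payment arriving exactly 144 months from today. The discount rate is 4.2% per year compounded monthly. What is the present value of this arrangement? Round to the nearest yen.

¥107,891

Ordinary annuity of 204 payments, first payment at period 144.
Periodic rate r = 0.042/12 per month; n is counted in months.
The ordinary-annuity PV formula values the stream one period before the first payment (period 143); discount that back 143 periods:
PV₀ = 1,221 × [1 − (1+r)^−204] / r × (1+r)^−143 = ¥107,891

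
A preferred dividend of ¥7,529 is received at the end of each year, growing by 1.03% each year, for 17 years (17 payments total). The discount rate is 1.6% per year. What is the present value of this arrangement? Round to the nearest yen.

¥120,479

Periodic rate r = 0.016 per year.
Growing ordinary annuity: PV = PMT₁ × [1 − ((1+g)/(1+r))^n] / (r − g) = 7,529 × [1 − ((1+0.0103)/(1+r))^17] / (r − 0.0103) = ¥120,479.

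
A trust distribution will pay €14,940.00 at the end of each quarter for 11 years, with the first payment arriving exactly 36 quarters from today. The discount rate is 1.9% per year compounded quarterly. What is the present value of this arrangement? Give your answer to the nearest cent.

€501,479.78

Ordinary annuity of 44 payments, first payment at period 36.
Periodic rate r = 0.019/4 per quarter; n is counted in quarters.
The ordinary-annuity PV formula values the stream one period before the first payment (period 35); discount that back 35 periods:
PV₀ = 14,940 × [1 − (1+r)^−44] / r × (1+r)^−35 = €501,479.78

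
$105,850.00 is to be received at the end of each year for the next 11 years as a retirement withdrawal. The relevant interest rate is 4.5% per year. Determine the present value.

$902,785.86

This is an ordinary annuity: 11 payments of $105,850.00 at the end of each year.
Periodic rate r = 0.045 per year.
PV = PMT × [(1 − (1+r)^−n)/r] = 105,850 × [1 − (1+r)^−11] / r = $902,785.86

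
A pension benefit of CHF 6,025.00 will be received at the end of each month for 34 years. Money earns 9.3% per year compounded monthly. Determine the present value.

CHF 744,098.96

This is an ordinary annuity: 408 payments of CHF 6,025.00 at the end of each month.
Periodic rate r = 0.093/12 per month; n is counted in months.
PV = PMT × [(1 − (1+r)^−n)/r] = 6,025 × [1 − (1+r)^−408] / r = CHF 744,098.96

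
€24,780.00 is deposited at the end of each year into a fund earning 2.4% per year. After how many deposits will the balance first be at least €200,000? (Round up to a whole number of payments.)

Periodic rate r = 0.024 per year.
Ordinary annuity FV: 200,000 = 24,780 × [((1+r)^n − 1)/r].
(1+r)^n = 1 + 200,000 × r / 24,780, so n = ln(1 + 200,000·r/24,780) / ln(1+r) = 7.47.
Round up to a whole number of payments: n = 8.

8 payments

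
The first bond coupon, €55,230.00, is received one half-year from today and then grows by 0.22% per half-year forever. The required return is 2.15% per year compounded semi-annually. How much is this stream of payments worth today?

Periodic rate r = 0.0215/2 per half-year.
Growing perpetuity (Gordon): PV = PMT₁ / (r − g) = 55,230 / (r − 0.0022) = €6,459,649.12.

€6,459,649.12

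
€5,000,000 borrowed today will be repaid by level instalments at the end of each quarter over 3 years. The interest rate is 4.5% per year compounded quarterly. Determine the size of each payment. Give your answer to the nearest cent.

€447,760.14

Level ordinary annuity; solve PV = PMT × [(1 − (1+r)^−n)/r] for PMT.
Periodic rate r = 0.045/4 per quarter; n is counted in quarters.
With n = 12: PMT = 5,000,000 / ([(1 − (1+r)^−n)/r]) = €447,760.14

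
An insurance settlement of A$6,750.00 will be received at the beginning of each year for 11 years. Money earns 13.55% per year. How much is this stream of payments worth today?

A$42,585.95

This is an annuity due: 11 payments of A$6,750.00 at the beginning of each year.
Periodic rate r = 0.1355 per year.
PV = PMT × [(1 − (1+r)^−n)/r] × (1+r) = 6,750 × [1 − (1+r)^−11] / r × (1+r) = A$42,585.95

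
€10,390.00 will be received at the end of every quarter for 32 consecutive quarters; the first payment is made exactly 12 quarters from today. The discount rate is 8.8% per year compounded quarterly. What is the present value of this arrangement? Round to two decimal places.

Ordinary annuity of 32 payments, first payment at period 12.
Periodic rate r = 0.088/4 per quarter; n is counted in quarters.
The ordinary-annuity PV formula values the stream one period before the first payment (period 11); discount that back 11 periods:
PV₀ = 10,390 × [1 − (1+r)^−32] / r × (1+r)^−11 = €186,464.94

€186,464.94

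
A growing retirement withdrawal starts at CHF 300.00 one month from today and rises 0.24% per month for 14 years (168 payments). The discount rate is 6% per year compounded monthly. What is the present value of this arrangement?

CHF 40,714.42

Periodic rate r = 0.06/12 per month; n is counted in months.
Growing ordinary annuity: PV = PMT₁ × [1 − ((1+g)/(1+r))^n] / (r − g) = 300 × [1 − ((1+0.0024)/(1+r))^168] / (r − 0.0024) = CHF 40,714.42.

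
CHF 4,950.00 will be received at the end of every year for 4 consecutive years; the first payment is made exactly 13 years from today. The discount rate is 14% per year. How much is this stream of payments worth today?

CHF 2,993.60

Ordinary annuity of 4 payments, first payment at period 13.
Periodic rate r = 0.14 per year.
The ordinary-annuity PV formula values the stream one period before the first payment (period 12); discount that back 12 periods:
PV₀ = 4,950 × [1 − (1+r)^−4] / r × (1+r)^−12 = CHF 2,993.60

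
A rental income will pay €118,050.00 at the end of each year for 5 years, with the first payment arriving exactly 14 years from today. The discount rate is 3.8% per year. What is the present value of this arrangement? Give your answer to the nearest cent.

Ordinary annuity of 5 payments, first payment at period 14.
Periodic rate r = 0.038 per year.
The ordinary-annuity PV formula values the stream one period before the first payment (period 13); discount that back 13 periods:
PV₀ = 118,050 × [1 − (1+r)^−5] / r × (1+r)^−13 = €325,448.48

€325,448.48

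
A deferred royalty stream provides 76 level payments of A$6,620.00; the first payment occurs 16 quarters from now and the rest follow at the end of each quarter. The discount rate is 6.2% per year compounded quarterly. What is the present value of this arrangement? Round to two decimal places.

A$233,745.23

Ordinary annuity of 76 payments, first payment at period 16.
Periodic rate r = 0.062/4 per quarter; n is counted in quarters.
The ordinary-annuity PV formula values the stream one period before the first payment (period 15); discount that back 15 periods:
PV₀ = 6,620 × [1 − (1+r)^−76] / r × (1+r)^−15 = A$233,745.23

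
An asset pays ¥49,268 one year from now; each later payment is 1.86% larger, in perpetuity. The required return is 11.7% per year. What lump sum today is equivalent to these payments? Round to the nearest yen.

Periodic rate r = 0.117 per year.
Growing perpetuity (Gordon): PV = PMT₁ / (r − g) = 49,268 / (r − 0.0186) = ¥500,691.

¥500,691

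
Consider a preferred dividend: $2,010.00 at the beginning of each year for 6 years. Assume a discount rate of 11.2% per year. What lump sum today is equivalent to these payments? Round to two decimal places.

$9,401.53

This is an annuity due: 6 payments of $2,010.00 at the beginning of each year.
Periodic rate r = 0.112 per year.
PV = PMT × [(1 − (1+r)^−n)/r] × (1+r) = 2,010 × [1 − (1+r)^−6] / r × (1+r) = $9,401.53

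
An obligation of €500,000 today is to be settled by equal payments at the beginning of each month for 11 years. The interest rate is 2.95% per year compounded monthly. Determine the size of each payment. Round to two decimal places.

Level annuity due; solve PV = PMT × [(1 − (1+r)^−n)/r] × (1+r) for PMT.
Periodic rate r = 0.0295/12 per month; n is counted in months.
With n = 132: PMT = 500,000 / ([(1 − (1+r)^−n)/r] × (1+r)) = €4,429.37

€4,429.37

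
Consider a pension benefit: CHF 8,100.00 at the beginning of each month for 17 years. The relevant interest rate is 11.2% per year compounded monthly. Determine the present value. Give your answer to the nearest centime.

This is an annuity due: 204 payments of CHF 8,100.00 at the beginning of each month.
Periodic rate r = 0.112/12 per month; n is counted in months.
PV = PMT × [(1 − (1+r)^−n)/r] × (1+r) = 8,100 × [1 − (1+r)^−204] / r × (1+r) = CHF 744,307.05

CHF 744,307.05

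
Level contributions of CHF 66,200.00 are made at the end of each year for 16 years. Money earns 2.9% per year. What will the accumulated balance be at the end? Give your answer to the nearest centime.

This is an ordinary annuity: 16 deposits of CHF 66,200.00 at the end of each year.
Periodic rate r = 0.029 per year.
FV = PMT × [((1+r)^n − 1)/r] = 66,200 × [(1+r)^16 − 1] / r = CHF 1,323,907.89

CHF 1,323,907.89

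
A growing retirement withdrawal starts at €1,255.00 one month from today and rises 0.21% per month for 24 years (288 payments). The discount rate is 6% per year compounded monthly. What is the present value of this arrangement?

€244,477.91

Periodic rate r = 0.06/12 per month; n is counted in months.
Growing ordinary annuity: PV = PMT₁ × [1 − ((1+g)/(1+r))^n] / (r − g) = 1,255 × [1 − ((1+0.0021)/(1+r))^288] / (r − 0.0021) = €244,477.91.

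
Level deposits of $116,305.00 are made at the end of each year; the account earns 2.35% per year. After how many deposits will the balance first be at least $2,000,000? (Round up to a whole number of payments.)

15 payments

Periodic rate r = 0.0235 per year.
Ordinary annuity FV: 2,000,000 = 116,305 × [((1+r)^n − 1)/r].
(1+r)^n = 1 + 2,000,000 × r / 116,305, so n = ln(1 + 2,000,000·r/116,305) / ln(1+r) = 14.61.
Round up to a whole number of payments: n = 15.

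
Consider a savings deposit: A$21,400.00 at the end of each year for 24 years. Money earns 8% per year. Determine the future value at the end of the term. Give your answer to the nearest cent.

A$1,428,765.85

This is an ordinary annuity: 24 deposits of A$21,400.00 at the end of each year.
Periodic rate r = 0.08 per year.
FV = PMT × [((1+r)^n − 1)/r] = 21,400 × [(1+r)^24 − 1] / r = A$1,428,765.85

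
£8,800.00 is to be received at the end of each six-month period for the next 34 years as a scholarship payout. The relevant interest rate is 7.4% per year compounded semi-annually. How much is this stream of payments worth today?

£217,731.85

This is an ordinary annuity: 68 payments of £8,800.00 at the end of each six-month period.
Periodic rate r = 0.074/2 per half-year; n is counted in half-years.
PV = PMT × [(1 − (1+r)^−n)/r] = 8,800 × [1 − (1+r)^−68] / r = £217,731.85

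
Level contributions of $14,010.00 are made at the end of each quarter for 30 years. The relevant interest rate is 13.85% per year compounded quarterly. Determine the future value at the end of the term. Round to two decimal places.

This is an ordinary annuity: 120 deposits of $14,010.00 at the end of each quarter.
Periodic rate r = 0.1385/4 per quarter; n is counted in quarters.
FV = PMT × [((1+r)^n − 1)/r] = 14,010 × [(1+r)^120 − 1] / r = $23,639,258.30

$23,639,258.30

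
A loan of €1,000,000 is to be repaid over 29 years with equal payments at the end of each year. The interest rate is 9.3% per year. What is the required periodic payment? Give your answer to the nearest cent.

Level ordinary annuity; solve PV = PMT × [(1 − (1+r)^−n)/r] for PMT.
Periodic rate r = 0.093 per year.
With n = 29: PMT = 1,000,000 / ([(1 − (1+r)^−n)/r]) = €100,634.15

€100,634.15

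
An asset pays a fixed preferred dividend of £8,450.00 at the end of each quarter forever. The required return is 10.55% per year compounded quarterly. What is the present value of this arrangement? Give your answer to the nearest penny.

Periodic rate r = 0.1055/4 per quarter.
Level perpetuity: PV = PMT / r = 8,450 / (0.1055/4) = £320,379.15.

£320,379.15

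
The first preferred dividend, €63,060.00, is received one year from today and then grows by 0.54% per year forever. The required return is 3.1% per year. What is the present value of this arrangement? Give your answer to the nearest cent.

€2,463,281.25

Periodic rate r = 0.031 per year.
Growing perpetuity (Gordon): PV = PMT₁ / (r − g) = 63,060 / (r − 0.0054) = €2,463,281.25.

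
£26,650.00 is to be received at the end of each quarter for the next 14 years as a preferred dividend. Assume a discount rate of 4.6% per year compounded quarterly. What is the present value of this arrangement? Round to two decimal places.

This is an ordinary annuity: 56 payments of £26,650.00 at the end of each quarter.
Periodic rate r = 0.046/4 per quarter; n is counted in quarters.
PV = PMT × [(1 − (1+r)^−n)/r] = 26,650 × [1 − (1+r)^−56] / r = £1,095,845.67

£1,095,845.67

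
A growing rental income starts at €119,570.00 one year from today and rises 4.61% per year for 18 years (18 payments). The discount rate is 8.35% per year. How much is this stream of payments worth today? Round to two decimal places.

Periodic rate r = 0.0835 per year.
Growing ordinary annuity: PV = PMT₁ × [1 − ((1+g)/(1+r))^n] / (r − g) = 119,570 × [1 − ((1+0.0461)/(1+r))^18] / (r − 0.0461) = €1,498,237.19.

€1,498,237.19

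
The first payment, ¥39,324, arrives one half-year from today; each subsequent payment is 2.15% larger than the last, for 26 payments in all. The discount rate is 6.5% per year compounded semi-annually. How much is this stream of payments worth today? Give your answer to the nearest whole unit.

Periodic rate r = 0.065/2 per half-year; n is counted in half-years.
Growing ordinary annuity: PV = PMT₁ × [1 − ((1+g)/(1+r))^n] / (r − g) = 39,324 × [1 − ((1+0.0215)/(1+r))^26] / (r − 0.0215) = ¥868,951.

¥868,951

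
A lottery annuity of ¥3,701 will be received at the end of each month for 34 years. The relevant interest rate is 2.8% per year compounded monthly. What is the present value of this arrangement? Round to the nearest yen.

This is an ordinary annuity: 408 payments of ¥3,701 at the end of each month.
Periodic rate r = 0.028/12 per month; n is counted in months.
PV = PMT × [(1 − (1+r)^−n)/r] = 3,701 × [1 − (1+r)^−408] / r = ¥973,263

¥973,263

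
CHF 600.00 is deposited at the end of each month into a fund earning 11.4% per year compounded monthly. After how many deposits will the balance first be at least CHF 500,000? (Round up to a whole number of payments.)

Periodic rate r = 0.114/12 per month; n is counted in months.
Ordinary annuity FV: 500,000 = 600 × [((1+r)^n − 1)/r].
(1+r)^n = 1 + 500,000 × r / 600, so n = ln(1 + 500,000·r/600) / ln(1+r) = 231.40.
Round up to a whole number of payments: n = 232.

232 payments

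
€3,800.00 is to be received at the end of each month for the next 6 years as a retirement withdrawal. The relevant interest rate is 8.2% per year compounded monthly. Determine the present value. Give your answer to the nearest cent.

€215,528.77

This is an ordinary annuity: 72 payments of €3,800.00 at the end of each month.
Periodic rate r = 0.082/12 per month; n is counted in months.
PV = PMT × [(1 − (1+r)^−n)/r] = 3,800 × [1 − (1+r)^−72] / r = €215,528.77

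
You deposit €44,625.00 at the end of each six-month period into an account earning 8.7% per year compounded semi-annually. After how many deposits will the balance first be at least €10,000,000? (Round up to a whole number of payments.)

Periodic rate r = 0.087/2 per half-year; n is counted in half-years.
Ordinary annuity FV: 10,000,000 = 44,625 × [((1+r)^n − 1)/r].
(1+r)^n = 1 + 10,000,000 × r / 44,625, so n = ln(1 + 10,000,000·r/44,625) / ln(1+r) = 55.77.
Round up to a whole number of payments: n = 56.

56 payments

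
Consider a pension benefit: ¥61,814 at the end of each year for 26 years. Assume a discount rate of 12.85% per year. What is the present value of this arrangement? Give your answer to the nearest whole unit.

This is an ordinary annuity: 26 payments of ¥61,814 at the end of each year.
Periodic rate r = 0.1285 per year.
PV = PMT × [(1 − (1+r)^−n)/r] = 61,814 × [1 − (1+r)^−26] / r = ¥460,287

¥460,287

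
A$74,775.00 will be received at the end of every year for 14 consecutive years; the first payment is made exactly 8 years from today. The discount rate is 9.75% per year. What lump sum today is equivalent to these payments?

Ordinary annuity of 14 payments, first payment at period 8.
Periodic rate r = 0.0975 per year.
The ordinary-annuity PV formula values the stream one period before the first payment (period 7); discount that back 7 periods:
PV₀ = 74,775 × [1 − (1+r)^−14] / r × (1+r)^−7 = A$291,164.38

A$291,164.38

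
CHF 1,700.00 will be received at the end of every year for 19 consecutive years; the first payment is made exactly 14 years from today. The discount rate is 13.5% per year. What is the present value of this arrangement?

CHF 2,208.65

Ordinary annuity of 19 payments, first payment at period 14.
Periodic rate r = 0.135 per year.
The ordinary-annuity PV formula values the stream one period before the first payment (period 13); discount that back 13 periods:
PV₀ = 1,700 × [1 − (1+r)^−19] / r × (1+r)^−13 = CHF 2,208.65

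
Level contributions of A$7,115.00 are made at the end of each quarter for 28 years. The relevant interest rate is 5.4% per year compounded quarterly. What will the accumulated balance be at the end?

A$1,839,435.53

This is an ordinary annuity: 112 deposits of A$7,115.00 at the end of each quarter.
Periodic rate r = 0.054/4 per quarter; n is counted in quarters.
FV = PMT × [((1+r)^n − 1)/r] = 7,115 × [(1+r)^112 − 1] / r = A$1,839,435.53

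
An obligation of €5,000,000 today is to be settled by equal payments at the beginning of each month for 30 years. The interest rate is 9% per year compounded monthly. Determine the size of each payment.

€39,931.64

Level annuity due; solve PV = PMT × [(1 − (1+r)^−n)/r] × (1+r) for PMT.
Periodic rate r = 0.09/12 per month; n is counted in months.
With n = 360: PMT = 5,000,000 / ([(1 − (1+r)^−n)/r] × (1+r)) = €39,931.64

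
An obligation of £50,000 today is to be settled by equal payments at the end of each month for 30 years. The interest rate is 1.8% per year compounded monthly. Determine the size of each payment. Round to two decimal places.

Level ordinary annuity; solve PV = PMT × [(1 − (1+r)^−n)/r] for PMT.
Periodic rate r = 0.018/12 per month; n is counted in months.
With n = 360: PMT = 50,000 / ([(1 − (1+r)^−n)/r]) = £179.85

£179.85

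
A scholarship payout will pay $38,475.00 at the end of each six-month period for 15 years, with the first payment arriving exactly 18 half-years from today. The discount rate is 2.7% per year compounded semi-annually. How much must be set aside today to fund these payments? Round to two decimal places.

$751,535.10

Ordinary annuity of 30 payments, first payment at period 18.
Periodic rate r = 0.027/2 per half-year; n is counted in half-years.
The ordinary-annuity PV formula values the stream one period before the first payment (period 17); discount that back 17 periods:
PV₀ = 38,475 × [1 − (1+r)^−30] / r × (1+r)^−17 = $751,535.10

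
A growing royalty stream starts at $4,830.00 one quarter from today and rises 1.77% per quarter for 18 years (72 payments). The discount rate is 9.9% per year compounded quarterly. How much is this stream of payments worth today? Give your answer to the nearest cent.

$268,341.58

Periodic rate r = 0.099/4 per quarter; n is counted in quarters.
Growing ordinary annuity: PV = PMT₁ × [1 − ((1+g)/(1+r))^n] / (r − g) = 4,830 × [1 − ((1+0.0177)/(1+r))^72] / (r − 0.0177) = $268,341.58.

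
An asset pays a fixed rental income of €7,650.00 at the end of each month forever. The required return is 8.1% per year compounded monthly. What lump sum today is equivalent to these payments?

Periodic rate r = 0.081/12 per month.
Level perpetuity: PV = PMT / r = 7,650 / (0.081/12) = €1,133,333.33.

€1,133,333.33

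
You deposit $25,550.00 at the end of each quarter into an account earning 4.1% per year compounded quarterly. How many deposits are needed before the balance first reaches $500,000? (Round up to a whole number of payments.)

Periodic rate r = 0.041/4 per quarter; n is counted in quarters.
Ordinary annuity FV: 500,000 = 25,550 × [((1+r)^n − 1)/r].
(1+r)^n = 1 + 500,000 × r / 25,550, so n = ln(1 + 500,000·r/25,550) / ln(1+r) = 17.93.
Round up to a whole number of payments: n = 18.

18 payments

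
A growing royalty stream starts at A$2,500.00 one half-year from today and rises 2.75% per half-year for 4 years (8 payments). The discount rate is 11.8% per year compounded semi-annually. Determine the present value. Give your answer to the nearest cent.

A$17,032.31

Periodic rate r = 0.118/2 per half-year; n is counted in half-years.
Growing ordinary annuity: PV = PMT₁ × [1 − ((1+g)/(1+r))^n] / (r − g) = 2,500 × [1 − ((1+0.0275)/(1+r))^8] / (r − 0.0275) = A$17,032.31.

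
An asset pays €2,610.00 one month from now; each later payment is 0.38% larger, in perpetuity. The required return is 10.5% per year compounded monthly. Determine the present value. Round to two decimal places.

€527,272.73

Periodic rate r = 0.105/12 per month.
Growing perpetuity (Gordon): PV = PMT₁ / (r − g) = 2,610 / (r − 0.0038) = €527,272.73.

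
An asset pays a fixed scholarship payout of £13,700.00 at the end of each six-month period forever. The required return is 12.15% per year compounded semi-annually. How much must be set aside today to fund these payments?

Periodic rate r = 0.1215/2 per half-year.
Level perpetuity: PV = PMT / r = 13,700 / (0.1215/2) = £225,514.40.

£225,514.40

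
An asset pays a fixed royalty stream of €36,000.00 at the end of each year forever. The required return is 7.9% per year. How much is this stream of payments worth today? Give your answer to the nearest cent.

€455,696.20

Periodic rate r = 0.079 per year.
Level perpetuity: PV = PMT / r = 36,000 / (0.079) = €455,696.20.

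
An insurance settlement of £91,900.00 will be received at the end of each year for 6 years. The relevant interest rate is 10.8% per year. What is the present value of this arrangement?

£391,036.74

This is an ordinary annuity: 6 payments of £91,900.00 at the end of each year.
Periodic rate r = 0.108 per year.
PV = PMT × [(1 − (1+r)^−n)/r] = 91,900 × [1 − (1+r)^−6] / r = £391,036.74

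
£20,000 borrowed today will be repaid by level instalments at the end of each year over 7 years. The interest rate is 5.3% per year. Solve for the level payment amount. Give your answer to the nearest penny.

Level ordinary annuity; solve PV = PMT × [(1 − (1+r)^−n)/r] for PMT.
Periodic rate r = 0.053 per year.
With n = 7: PMT = 20,000 / ([(1 − (1+r)^−n)/r]) = £3,494.07

£3,494.07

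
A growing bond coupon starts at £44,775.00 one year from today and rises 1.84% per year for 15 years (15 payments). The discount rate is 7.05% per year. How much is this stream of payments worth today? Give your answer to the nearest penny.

Periodic rate r = 0.0705 per year.
Growing ordinary annuity: PV = PMT₁ × [1 − ((1+g)/(1+r))^n] / (r − g) = 44,775 × [1 − ((1+0.0184)/(1+r))^15] / (r − 0.0184) = £452,799.11.

£452,799.11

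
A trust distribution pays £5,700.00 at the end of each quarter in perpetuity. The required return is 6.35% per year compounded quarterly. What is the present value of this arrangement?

£359,055.12

Periodic rate r = 0.0635/4 per quarter.
Level perpetuity: PV = PMT / r = 5,700 / (0.0635/4) = £359,055.12.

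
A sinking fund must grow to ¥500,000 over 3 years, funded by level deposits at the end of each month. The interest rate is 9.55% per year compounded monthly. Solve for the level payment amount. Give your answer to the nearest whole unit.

Level ordinary annuity; solve FV = PMT × [((1+r)^n − 1)/r] for PMT.
Periodic rate r = 0.0955/12 per month; n is counted in months.
With n = 36: PMT = 500,000 / ([((1+r)^n − 1)/r]) = ¥12,049

¥12,049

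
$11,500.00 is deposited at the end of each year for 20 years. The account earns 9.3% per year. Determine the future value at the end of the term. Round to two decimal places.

This is an ordinary annuity: 20 deposits of $11,500.00 at the end of each year.
Periodic rate r = 0.093 per year.
FV = PMT × [((1+r)^n − 1)/r] = 11,500 × [(1+r)^20 − 1] / r = $608,524.54

$608,524.54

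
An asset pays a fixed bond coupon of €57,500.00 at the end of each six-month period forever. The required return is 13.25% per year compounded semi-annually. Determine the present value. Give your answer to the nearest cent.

Periodic rate r = 0.1325/2 per half-year.
Level perpetuity: PV = PMT / r = 57,500 / (0.1325/2) = €867,924.53.

€867,924.53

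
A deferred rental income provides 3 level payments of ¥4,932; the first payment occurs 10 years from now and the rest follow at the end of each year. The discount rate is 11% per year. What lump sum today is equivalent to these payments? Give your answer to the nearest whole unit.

¥4,712

Ordinary annuity of 3 payments, first payment at period 10.
Periodic rate r = 0.11 per year.
The ordinary-annuity PV formula values the stream one period before the first payment (period 9); discount that back 9 periods:
PV₀ = 4,932 × [1 − (1+r)^−3] / r × (1+r)^−9 = ¥4,712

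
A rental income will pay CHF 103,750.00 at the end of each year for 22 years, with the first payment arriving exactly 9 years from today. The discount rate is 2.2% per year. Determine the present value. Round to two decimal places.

CHF 1,507,472.66

Ordinary annuity of 22 payments, first payment at period 9.
Periodic rate r = 0.022 per year.
The ordinary-annuity PV formula values the stream one period before the first payment (period 8); discount that back 8 periods:
PV₀ = 103,750 × [1 − (1+r)^−22] / r × (1+r)^−8 = CHF 1,507,472.66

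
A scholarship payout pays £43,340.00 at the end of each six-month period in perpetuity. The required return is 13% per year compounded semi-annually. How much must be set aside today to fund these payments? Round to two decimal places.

Periodic rate r = 0.13/2 per half-year.
Level perpetuity: PV = PMT / r = 43,340 / (0.13/2) = £666,769.23.

£666,769.23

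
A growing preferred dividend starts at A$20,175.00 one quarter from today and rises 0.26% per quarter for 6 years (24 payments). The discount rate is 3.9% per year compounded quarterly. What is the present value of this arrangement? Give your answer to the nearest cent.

A$442,430.81

Periodic rate r = 0.039/4 per quarter; n is counted in quarters.
Growing ordinary annuity: PV = PMT₁ × [1 − ((1+g)/(1+r))^n] / (r − g) = 20,175 × [1 − ((1+0.0026)/(1+r))^24] / (r − 0.0026) = A$442,430.81.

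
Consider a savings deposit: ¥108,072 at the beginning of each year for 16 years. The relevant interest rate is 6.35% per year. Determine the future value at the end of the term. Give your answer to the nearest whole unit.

¥3,037,050

This is an annuity due: 16 deposits of ¥108,072 at the beginning of each year.
Periodic rate r = 0.0635 per year.
FV = PMT × [((1+r)^n − 1)/r] × (1+r) = 108,072 × [(1+r)^16 − 1] / r × (1+r) = ¥3,037,050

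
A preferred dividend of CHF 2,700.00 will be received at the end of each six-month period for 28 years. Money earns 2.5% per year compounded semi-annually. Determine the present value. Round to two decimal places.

CHF 108,271.16

This is an ordinary annuity: 56 payments of CHF 2,700.00 at the end of each six-month period.
Periodic rate r = 0.025/2 per half-year; n is counted in half-years.
PV = PMT × [(1 − (1+r)^−n)/r] = 2,700 × [1 − (1+r)^−56] / r = CHF 108,271.16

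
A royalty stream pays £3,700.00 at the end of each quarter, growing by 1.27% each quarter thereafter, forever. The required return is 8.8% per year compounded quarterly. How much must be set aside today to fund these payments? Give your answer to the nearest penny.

£397,849.46

Periodic rate r = 0.088/4 per quarter.
Growing perpetuity (Gordon): PV = PMT₁ / (r − g) = 3,700 / (r − 0.0127) = £397,849.46.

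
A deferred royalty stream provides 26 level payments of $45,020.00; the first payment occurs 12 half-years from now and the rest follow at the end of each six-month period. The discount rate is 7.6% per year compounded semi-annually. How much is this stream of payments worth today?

Ordinary annuity of 26 payments, first payment at period 12.
Periodic rate r = 0.076/2 per half-year; n is counted in half-years.
The ordinary-annuity PV formula values the stream one period before the first payment (period 11); discount that back 11 periods:
PV₀ = 45,020 × [1 − (1+r)^−26] / r × (1+r)^−11 = $487,980.45

$487,980.45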